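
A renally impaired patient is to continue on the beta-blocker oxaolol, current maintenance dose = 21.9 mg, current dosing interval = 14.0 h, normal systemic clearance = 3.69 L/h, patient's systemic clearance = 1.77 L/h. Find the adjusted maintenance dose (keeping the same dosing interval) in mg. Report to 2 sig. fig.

To keep the same average steady-state level, dosing rate must scale with clearance.
CL ratio = 1.77 / 3.69 = 0.4797
New dose (same interval) = 21.9 × 0.4797 = 10.51 mg

11 mg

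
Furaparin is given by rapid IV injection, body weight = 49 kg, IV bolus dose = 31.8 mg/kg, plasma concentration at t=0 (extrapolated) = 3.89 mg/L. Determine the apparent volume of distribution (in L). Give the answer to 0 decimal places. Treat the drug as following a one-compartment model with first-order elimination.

Dose = 31.8 × 49 = 1558 mg
Vd = Dose / C₀ = 1558 / 3.89 = 400.5 L

401 L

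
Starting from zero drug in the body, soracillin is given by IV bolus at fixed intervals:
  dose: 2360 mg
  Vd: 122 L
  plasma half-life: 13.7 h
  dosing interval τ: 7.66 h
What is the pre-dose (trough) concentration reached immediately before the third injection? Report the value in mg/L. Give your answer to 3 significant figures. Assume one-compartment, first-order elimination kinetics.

22.0 mg/L

C₀ per dose = Dose / Vd = 2360 / 122 = 19.34 mg/L
k = ln2 / t½ = 0.693147 / 13.7 = 0.05059 h⁻¹
Fraction remaining after one interval: r = e^(−kτ) = e^(−0.05059 × 7.66) = 0.6787
Before dose 3, 2 doses have been given (aged 1τ, 2τ).
C_trough = C₀ × (r + r²) = 19.34 × (0.6787 + 0.4606) = 22.03 mg/L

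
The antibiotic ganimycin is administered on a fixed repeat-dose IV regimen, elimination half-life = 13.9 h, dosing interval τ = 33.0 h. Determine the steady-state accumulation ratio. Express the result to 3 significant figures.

1.24

k = ln2 / t½ = 0.693147 / 13.9 = 0.04987 h⁻¹
e^(−kτ) = e^(−0.04987 × 33.0) = 0.1929
Accumulation ratio R = 1 / (1 − e^(−kτ)) = 1 / (1 − 0.1929) = 1.239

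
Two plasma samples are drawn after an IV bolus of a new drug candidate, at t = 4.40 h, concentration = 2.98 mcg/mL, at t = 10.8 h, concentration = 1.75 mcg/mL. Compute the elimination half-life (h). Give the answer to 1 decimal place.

k = ln(C₁/C₂) / (t₂ − t₁) = ln(2.98/1.75) / (10.8 − 4.40)
  = 0.5323 / 6.400 = 0.08317 h⁻¹
t½ = ln2 / k = 0.693147 / 0.08317 = 8.334 h

8.3 h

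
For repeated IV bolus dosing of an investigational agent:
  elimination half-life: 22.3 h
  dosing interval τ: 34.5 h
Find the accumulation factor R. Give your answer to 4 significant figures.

1.520

k = ln2 / t½ = 0.693147 / 22.3 = 0.03108 h⁻¹
e^(−kτ) = e^(−0.03108 × 34.5) = 0.3422
Accumulation ratio R = 1 / (1 − e^(−kτ)) = 1 / (1 − 0.3422) = 1.520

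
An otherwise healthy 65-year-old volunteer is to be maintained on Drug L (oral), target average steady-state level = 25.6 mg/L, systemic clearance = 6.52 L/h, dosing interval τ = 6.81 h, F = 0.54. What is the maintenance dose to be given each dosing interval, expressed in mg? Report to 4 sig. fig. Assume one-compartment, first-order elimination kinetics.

2105 mg

At steady state, F × (Dose/τ) = Css × CL.
Dose = Css × CL × τ / F = 25.6 × 6.520 × 6.81 / 0.54 = 2105 mg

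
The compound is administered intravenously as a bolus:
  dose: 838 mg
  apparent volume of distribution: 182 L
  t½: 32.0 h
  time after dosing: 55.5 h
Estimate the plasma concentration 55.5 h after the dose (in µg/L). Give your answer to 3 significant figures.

C₀ = Dose / Vd = 838.0 / 182 = 4.604 mg/L
k = ln2 / t½ = 0.693147 / 32.0 = 0.02166 h⁻¹
C = C₀ · e^(−k·t) = 4.604 × e^(−0.02166 × 55.5)
  = 4.604 × 0.3006 = 1.384 mg/L
Convert: 1.384 mg/L × 1000 = 1384 µg/L

1380 µg/L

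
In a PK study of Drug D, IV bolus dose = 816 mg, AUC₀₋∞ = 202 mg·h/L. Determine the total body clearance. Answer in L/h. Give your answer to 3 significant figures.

CL = Dose / AUC = 816 / 202 = 4.040 L/h

4.04 L/h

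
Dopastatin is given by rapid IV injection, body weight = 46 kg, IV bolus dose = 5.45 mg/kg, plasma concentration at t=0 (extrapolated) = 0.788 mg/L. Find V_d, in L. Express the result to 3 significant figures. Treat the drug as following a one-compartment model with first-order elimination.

Dose = 5.45 × 46 = 250.7 mg
Vd = Dose / C₀ = 250.7 / 0.788 = 318.1 L

318 L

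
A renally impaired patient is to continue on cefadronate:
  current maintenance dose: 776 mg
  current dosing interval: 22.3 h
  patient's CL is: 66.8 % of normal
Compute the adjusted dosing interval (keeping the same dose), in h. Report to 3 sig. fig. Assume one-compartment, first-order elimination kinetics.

33.4 h

To keep the same average steady-state level, dosing rate must scale with clearance.
CL ratio = 66.8 / 100 = 0.6680
New interval (same dose) = 22.3 / 0.6680 = 33.38 h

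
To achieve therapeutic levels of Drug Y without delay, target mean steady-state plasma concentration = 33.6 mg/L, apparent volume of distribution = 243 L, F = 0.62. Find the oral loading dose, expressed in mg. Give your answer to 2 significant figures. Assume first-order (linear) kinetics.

13000 mg

LD = Css × Vd / F = 33.6 × 243 / 0.62 = 13170 mg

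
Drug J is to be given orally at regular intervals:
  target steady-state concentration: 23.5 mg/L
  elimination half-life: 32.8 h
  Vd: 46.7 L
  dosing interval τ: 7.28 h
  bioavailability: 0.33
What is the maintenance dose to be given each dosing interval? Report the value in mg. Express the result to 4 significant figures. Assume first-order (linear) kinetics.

k = ln2 / t½ = 0.693147 / 32.8 = 0.02113 h⁻¹
CL = k × Vd = 0.02113 × 46.7 = 0.9868 L/h
At steady state, F × (Dose/τ) = Css × CL.
Dose = Css × CL × τ / F = 23.5 × 0.9868 × 7.28 / 0.33 = 511.6 mg

511.6 mg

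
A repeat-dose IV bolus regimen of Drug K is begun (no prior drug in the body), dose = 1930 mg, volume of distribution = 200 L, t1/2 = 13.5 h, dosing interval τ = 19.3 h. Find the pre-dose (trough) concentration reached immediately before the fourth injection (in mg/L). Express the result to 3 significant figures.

C₀ per dose = Dose / Vd = 1930 / 200 = 9.650 mg/L
k = ln2 / t½ = 0.693147 / 13.5 = 0.05134 h⁻¹
Fraction remaining after one interval: r = e^(−kτ) = e^(−0.05134 × 19.3) = 0.3713
Before dose 4, 3 doses have been given (aged 1τ, 2τ, 3τ).
C_trough = C₀ × (r + r² + … + r^3) = C₀ × r(1−r^3)/(1−r)
        = 9.650 × 0.3713 × (1 − 0.05119) / (1 − 0.3713) = 5.407 mg/L

5.41 mg/L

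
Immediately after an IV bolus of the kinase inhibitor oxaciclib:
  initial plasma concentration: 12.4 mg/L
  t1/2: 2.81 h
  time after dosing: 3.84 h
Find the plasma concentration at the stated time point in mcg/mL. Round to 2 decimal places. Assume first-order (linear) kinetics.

4.81 mcg/mL

k = ln2 / t½ = 0.693147 / 2.81 = 0.2467 h⁻¹
C = C₀ · e^(−k·t) = 12.40 × e^(−0.2467 × 3.84)
  = 12.40 × 0.3878 = 4.809 mg/L
(4.809 mg/L = 4.809 mcg/mL)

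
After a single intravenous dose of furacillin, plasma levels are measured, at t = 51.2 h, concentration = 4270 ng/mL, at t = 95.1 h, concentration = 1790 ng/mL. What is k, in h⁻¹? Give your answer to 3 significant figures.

0.0198 h⁻¹

k = ln(C₁/C₂) / (t₂ − t₁) = ln(4270/1790) / (95.1 − 51.2)
  = 0.8694 / 43.90 = 0.01980 h⁻¹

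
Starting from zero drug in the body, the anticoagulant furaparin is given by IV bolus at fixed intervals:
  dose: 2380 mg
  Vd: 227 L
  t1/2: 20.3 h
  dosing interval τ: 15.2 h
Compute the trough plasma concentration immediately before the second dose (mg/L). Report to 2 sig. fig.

C₀ per dose = Dose / Vd = 2380 / 227 = 10.48 mg/L
k = ln2 / t½ = 0.693147 / 20.3 = 0.03415 h⁻¹
Fraction remaining after one interval: r = e^(−kτ) = e^(−0.03415 × 15.2) = 0.5951
Before dose 2, 1 dose has been given (aged 1τ).
C_trough = C₀ × r = 10.48 × 0.5951 = 6.237 mg/L

6.2 mg/L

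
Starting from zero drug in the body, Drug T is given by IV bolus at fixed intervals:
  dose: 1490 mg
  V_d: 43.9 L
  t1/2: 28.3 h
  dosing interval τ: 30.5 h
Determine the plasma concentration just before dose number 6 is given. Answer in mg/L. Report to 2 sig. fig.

30 mg/L

C₀ per dose = Dose / Vd = 1490 / 43.9 = 33.94 mg/L
k = ln2 / t½ = 0.693147 / 28.3 = 0.02449 h⁻¹
Fraction remaining after one interval: r = e^(−kτ) = e^(−0.02449 × 30.5) = 0.4738
Before dose 6, 5 doses have been given (aged 1τ, 2τ, 3τ, 4τ, 5τ).
C_trough = C₀ × (r + r² + … + r^5) = C₀ × r(1−r^5)/(1−r)
        = 33.94 × 0.4738 × (1 − 0.02388) / (1 − 0.4738) = 29.83 mg/L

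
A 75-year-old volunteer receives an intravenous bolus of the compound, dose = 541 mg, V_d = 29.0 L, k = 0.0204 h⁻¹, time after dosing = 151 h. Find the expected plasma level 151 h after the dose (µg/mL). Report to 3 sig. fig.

C₀ = Dose / Vd = 541.0 / 29.0 = 18.66 mg/L
C = C₀ · e^(−k·t) = 18.66 × e^(−0.02040 × 151)
  = 18.66 × 0.04594 = 0.8572 mg/L
(0.8572 mg/L = 0.8572 µg/mL)

0.857 µg/mL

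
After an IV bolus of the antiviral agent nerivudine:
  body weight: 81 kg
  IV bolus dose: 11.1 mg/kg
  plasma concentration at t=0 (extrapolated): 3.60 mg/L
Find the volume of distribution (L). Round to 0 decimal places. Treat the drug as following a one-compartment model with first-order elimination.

Dose = 11.1 × 81 = 899.1 mg
Vd = Dose / C₀ = 899.1 / 3.60 = 249.8 L

250 L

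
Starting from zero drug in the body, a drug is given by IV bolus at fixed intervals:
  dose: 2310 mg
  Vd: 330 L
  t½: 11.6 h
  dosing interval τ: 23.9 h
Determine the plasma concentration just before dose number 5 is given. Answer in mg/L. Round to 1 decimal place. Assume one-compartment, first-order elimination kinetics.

2.2 mg/L

C₀ per dose = Dose / Vd = 2310 / 330 = 7.000 mg/L
k = ln2 / t½ = 0.693147 / 11.6 = 0.05975 h⁻¹
Fraction remaining after one interval: r = e^(−kτ) = e^(−0.05975 × 23.9) = 0.2398
Before dose 5, 4 doses have been given (aged 1τ, 2τ, 3τ, 4τ).
C_trough = C₀ × (r + r² + … + r^4) = C₀ × r(1−r^4)/(1−r)
        = 7.000 × 0.2398 × (1 − 0.003307) / (1 − 0.2398) = 2.201 mg/L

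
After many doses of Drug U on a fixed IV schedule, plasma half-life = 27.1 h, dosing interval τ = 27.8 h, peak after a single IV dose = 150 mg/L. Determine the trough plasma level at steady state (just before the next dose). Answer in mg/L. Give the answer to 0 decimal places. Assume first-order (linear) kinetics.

145 mg/L

k = ln2 / t½ = 0.693147 / 27.1 = 0.02558 h⁻¹
e^(−kτ) = e^(−0.02558 × 27.8) = 0.4911
Accumulation ratio R = 1 / (1 − e^(−kτ)) = 1 / (1 − 0.4911) = 1.965
Steady-state trough = C₀ × R × e^(−kτ) = 150 × 1.965 × 0.4911 = 144.8 mg/L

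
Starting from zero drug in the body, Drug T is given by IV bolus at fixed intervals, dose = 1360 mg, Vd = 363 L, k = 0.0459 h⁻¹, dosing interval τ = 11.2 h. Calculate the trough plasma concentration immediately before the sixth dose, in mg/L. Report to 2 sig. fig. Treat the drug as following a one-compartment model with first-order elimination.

C₀ per dose = Dose / Vd = 1360 / 363 = 3.747 mg/L
Fraction remaining after one interval: r = e^(−kτ) = e^(−0.04590 × 11.2) = 0.5981
Before dose 6, 5 doses have been given (aged 1τ, 2τ, 3τ, 4τ, 5τ).
C_trough = C₀ × (r + r² + … + r^5) = C₀ × r(1−r^5)/(1−r)
        = 3.747 × 0.5981 × (1 − 0.07654) / (1 − 0.5981) = 5.149 mg/L

5.1 mg/L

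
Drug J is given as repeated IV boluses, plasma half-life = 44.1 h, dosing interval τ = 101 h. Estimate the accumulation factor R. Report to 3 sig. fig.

1.26

k = ln2 / t½ = 0.693147 / 44.1 = 0.01572 h⁻¹
e^(−kτ) = e^(−0.01572 × 101) = 0.2044
Accumulation ratio R = 1 / (1 − e^(−kτ)) = 1 / (1 − 0.2044) = 1.257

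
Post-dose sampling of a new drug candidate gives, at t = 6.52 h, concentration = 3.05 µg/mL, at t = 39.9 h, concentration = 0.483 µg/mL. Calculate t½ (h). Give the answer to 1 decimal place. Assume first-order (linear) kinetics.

12.6 h

k = ln(C₁/C₂) / (t₂ − t₁) = ln(3.05/0.483) / (39.9 − 6.52)
  = 1.843 / 33.38 = 0.05521 h⁻¹
t½ = ln2 / k = 0.693147 / 0.05521 = 12.55 h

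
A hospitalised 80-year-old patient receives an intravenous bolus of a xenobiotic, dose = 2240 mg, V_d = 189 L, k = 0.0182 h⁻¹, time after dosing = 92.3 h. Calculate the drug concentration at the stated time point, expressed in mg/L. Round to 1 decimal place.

C₀ = Dose / Vd = 2240 / 189 = 11.85 mg/L
C = C₀ · e^(−k·t) = 11.85 × e^(−0.01820 × 92.3)
  = 11.85 × 0.1864 = 2.209 mg/L

2.2 mg/L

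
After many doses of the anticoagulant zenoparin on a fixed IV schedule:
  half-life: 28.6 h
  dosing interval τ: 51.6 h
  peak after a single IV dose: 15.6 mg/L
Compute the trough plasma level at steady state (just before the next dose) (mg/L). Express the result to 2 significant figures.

6.3 mg/L

k = ln2 / t½ = 0.693147 / 28.6 = 0.02424 h⁻¹
e^(−kτ) = e^(−0.02424 × 51.6) = 0.2863
Accumulation ratio R = 1 / (1 − e^(−kτ)) = 1 / (1 − 0.2863) = 1.401
Steady-state trough = C₀ × R × e^(−kτ) = 15.6 × 1.401 × 0.2863 = 6.257 mg/L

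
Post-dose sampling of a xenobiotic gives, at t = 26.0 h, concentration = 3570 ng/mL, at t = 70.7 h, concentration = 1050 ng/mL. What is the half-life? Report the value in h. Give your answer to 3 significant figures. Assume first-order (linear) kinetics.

k = ln(C₁/C₂) / (t₂ − t₁) = ln(3570/1050) / (70.7 − 26.0)
  = 1.224 / 44.70 = 0.02738 h⁻¹
t½ = ln2 / k = 0.693147 / 0.02738 = 25.32 h

25.3 h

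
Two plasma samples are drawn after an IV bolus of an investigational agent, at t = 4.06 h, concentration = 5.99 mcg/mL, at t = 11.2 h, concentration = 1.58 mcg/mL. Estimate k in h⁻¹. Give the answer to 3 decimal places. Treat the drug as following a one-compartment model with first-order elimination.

k = ln(C₁/C₂) / (t₂ − t₁) = ln(5.99/1.58) / (11.2 − 4.06)
  = 1.333 / 7.140 = 0.1867 h⁻¹

0.187 h⁻¹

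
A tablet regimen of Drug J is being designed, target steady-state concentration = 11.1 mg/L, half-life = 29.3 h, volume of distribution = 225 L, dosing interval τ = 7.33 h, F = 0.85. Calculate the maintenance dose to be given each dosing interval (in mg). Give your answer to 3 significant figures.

510 mg

k = ln2 / t½ = 0.693147 / 29.3 = 0.02366 h⁻¹
CL = k × Vd = 0.02366 × 225 = 5.324 L/h
At steady state, F × (Dose/τ) = Css × CL.
Dose = Css × CL × τ / F = 11.1 × 5.324 × 7.33 / 0.85 = 509.6 mg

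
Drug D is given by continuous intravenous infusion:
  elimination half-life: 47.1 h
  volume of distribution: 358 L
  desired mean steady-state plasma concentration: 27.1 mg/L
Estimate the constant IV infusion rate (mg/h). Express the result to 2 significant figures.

k = ln2 / t½ = 0.693147 / 47.1 = 0.01472 h⁻¹
CL = k × Vd = 0.01472 × 358 = 5.270 L/h
At steady state, infusion rate R₀ = Css × CL = 27.1 × 5.270 = 142.8 mg/h

140 mg/h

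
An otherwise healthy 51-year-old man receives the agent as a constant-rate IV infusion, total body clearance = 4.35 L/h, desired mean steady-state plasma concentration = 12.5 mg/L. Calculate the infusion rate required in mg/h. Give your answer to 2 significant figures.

At steady state, infusion rate R₀ = Css × CL = 12.5 × 4.350 = 54.38 mg/h

54 mg/h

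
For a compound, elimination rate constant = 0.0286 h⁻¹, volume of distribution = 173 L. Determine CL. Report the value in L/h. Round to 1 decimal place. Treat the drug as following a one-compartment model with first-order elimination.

4.9 L/h

CL = k × Vd = 0.0286 × 173 = 4.948 L/h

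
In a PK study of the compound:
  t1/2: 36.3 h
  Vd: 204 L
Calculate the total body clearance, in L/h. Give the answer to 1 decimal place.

k = ln2 / t½ = 0.693147 / 36.3 = 0.01909 h⁻¹
CL = k × Vd = 0.01909 × 204 = 3.894 L/h

3.9 L/h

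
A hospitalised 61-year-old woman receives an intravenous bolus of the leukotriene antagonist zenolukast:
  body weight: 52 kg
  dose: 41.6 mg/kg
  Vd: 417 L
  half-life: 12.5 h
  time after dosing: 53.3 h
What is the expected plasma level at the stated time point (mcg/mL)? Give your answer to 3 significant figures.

Total dose = 41.6 × 52 = 2163 mg
C₀ = Dose / Vd = 2163 / 417 = 5.187 mg/L
k = ln2 / t½ = 0.693147 / 12.5 = 0.05545 h⁻¹
C = C₀ · e^(−k·t) = 5.187 × e^(−0.05545 × 53.3)
  = 5.187 × 0.05205 = 0.2700 mg/L
(0.2700 mg/L = 0.2700 mcg/mL)

0.270 mcg/mL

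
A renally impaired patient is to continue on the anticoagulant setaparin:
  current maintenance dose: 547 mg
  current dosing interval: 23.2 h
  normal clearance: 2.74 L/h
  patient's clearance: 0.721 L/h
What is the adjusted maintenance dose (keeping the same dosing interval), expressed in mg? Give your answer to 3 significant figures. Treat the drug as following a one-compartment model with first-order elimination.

To keep the same average steady-state level, dosing rate must scale with clearance.
CL ratio = 0.721 / 2.74 = 0.2631
New dose (same interval) = 547 × 0.2631 = 143.9 mg

144 mg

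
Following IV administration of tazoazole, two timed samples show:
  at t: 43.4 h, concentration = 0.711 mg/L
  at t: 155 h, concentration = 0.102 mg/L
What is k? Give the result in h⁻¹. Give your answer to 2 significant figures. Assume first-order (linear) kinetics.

k = ln(C₁/C₂) / (t₂ − t₁) = ln(0.711/0.102) / (155 − 43.4)
  = 1.942 / 111.6 = 0.01740 h⁻¹

0.017 h⁻¹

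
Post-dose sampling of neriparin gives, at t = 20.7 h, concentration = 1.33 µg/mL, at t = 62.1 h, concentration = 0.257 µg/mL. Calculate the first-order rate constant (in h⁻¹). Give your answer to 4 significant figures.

0.03971 h⁻¹

k = ln(C₁/C₂) / (t₂ − t₁) = ln(1.33/0.257) / (62.1 − 20.7)
  = 1.644 / 41.40 = 0.03971 h⁻¹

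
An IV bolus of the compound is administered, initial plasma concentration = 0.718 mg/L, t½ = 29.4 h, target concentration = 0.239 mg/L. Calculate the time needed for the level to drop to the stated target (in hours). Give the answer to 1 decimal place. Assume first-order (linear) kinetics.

46.7 h

k = ln2 / t½ = 0.693147 / 29.4 = 0.02358 h⁻¹
t = ln(C₀ / C) / k = ln(0.7180 / 0.239) / 0.02358
  = ln(3.004) / 0.02358 = 1.100 / 0.02358 = 46.65 h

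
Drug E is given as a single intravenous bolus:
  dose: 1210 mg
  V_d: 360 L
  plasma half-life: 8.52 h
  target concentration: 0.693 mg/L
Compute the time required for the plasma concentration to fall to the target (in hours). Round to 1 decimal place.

C₀ = Dose / Vd = 1210 / 360 = 3.361 mg/L
k = ln2 / t½ = 0.693147 / 8.52 = 0.08136 h⁻¹
t = ln(C₀ / C) / k = ln(3.361 / 0.693) / 0.08136
  = ln(4.850) / 0.08136 = 1.579 / 0.08136 = 19.41 h

19.4 h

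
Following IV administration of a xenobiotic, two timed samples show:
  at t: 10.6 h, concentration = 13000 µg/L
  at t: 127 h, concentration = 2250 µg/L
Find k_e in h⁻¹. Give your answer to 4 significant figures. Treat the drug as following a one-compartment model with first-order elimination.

k = ln(C₁/C₂) / (t₂ − t₁) = ln(13000/2250) / (127 − 10.6)
  = 1.754 / 116.4 = 0.01507 h⁻¹

0.01507 h⁻¹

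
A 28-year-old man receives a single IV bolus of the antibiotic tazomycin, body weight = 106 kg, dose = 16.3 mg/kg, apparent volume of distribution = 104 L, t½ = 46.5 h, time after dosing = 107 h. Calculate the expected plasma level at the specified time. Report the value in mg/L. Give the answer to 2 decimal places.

Total dose = 16.3 × 106 = 1728 mg
C₀ = Dose / Vd = 1728 / 104 = 16.62 mg/L
k = ln2 / t½ = 0.693147 / 46.5 = 0.01491 h⁻¹
C = C₀ · e^(−k·t) = 16.62 × e^(−0.01491 × 107)
  = 16.62 × 0.2028 = 3.371 mg/L

3.37 mg/L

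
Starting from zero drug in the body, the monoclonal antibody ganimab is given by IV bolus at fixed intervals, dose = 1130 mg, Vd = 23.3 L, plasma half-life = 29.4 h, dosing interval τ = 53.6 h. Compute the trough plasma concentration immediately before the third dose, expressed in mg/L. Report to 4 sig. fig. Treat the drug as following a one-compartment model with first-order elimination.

17.58 mg/L

C₀ per dose = Dose / Vd = 1130 / 23.3 = 48.50 mg/L
k = ln2 / t½ = 0.693147 / 29.4 = 0.02358 h⁻¹
Fraction remaining after one interval: r = e^(−kτ) = e^(−0.02358 × 53.6) = 0.2826
Before dose 3, 2 doses have been given (aged 1τ, 2τ).
C_trough = C₀ × (r + r²) = 48.50 × (0.2826 + 0.07986) = 17.58 mg/L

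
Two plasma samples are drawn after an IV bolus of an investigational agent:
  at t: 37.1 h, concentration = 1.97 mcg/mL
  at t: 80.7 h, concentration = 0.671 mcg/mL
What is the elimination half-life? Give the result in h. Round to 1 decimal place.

28.1 h

k = ln(C₁/C₂) / (t₂ − t₁) = ln(1.97/0.671) / (80.7 − 37.1)
  = 1.077 / 43.60 = 0.02470 h⁻¹
t½ = ln2 / k = 0.693147 / 0.02470 = 28.06 h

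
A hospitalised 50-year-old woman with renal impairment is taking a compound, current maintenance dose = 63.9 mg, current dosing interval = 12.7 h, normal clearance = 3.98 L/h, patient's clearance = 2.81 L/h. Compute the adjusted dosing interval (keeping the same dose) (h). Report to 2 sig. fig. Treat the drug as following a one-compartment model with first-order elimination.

To keep the same average steady-state level, dosing rate must scale with clearance.
CL ratio = 2.81 / 3.98 = 0.7060
New interval (same dose) = 12.7 / 0.7060 = 17.99 h

18 h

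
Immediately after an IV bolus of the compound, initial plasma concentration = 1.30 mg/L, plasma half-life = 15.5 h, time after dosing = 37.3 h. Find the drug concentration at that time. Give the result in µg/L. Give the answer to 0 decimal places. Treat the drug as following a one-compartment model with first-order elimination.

245 µg/L

k = ln2 / t½ = 0.693147 / 15.5 = 0.04472 h⁻¹
C = C₀ · e^(−k·t) = 1.300 × e^(−0.04472 × 37.3)
  = 1.300 × 0.1886 = 0.2452 mg/L
Convert: 0.2452 mg/L × 1000 = 245.2 µg/L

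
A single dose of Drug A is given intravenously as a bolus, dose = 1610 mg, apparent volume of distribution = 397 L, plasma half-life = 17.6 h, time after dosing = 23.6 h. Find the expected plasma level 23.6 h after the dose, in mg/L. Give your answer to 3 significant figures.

1.60 mg/L

C₀ = Dose / Vd = 1610 / 397 = 4.055 mg/L
k = ln2 / t½ = 0.693147 / 17.6 = 0.03938 h⁻¹
C = C₀ · e^(−k·t) = 4.055 × e^(−0.03938 × 23.6)
  = 4.055 × 0.3948 = 1.601 mg/L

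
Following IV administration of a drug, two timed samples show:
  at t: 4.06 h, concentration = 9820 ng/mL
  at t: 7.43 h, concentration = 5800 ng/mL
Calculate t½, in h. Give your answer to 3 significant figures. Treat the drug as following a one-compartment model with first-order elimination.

4.44 h

k = ln(C₁/C₂) / (t₂ − t₁) = ln(9820/5800) / (7.43 − 4.06)
  = 0.5266 / 3.370 = 0.1563 h⁻¹
t½ = ln2 / k = 0.693147 / 0.1563 = 4.435 h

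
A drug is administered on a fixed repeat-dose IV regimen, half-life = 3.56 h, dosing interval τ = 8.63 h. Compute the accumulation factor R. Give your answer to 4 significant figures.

k = ln2 / t½ = 0.693147 / 3.56 = 0.1947 h⁻¹
e^(−kτ) = e^(−0.1947 × 8.63) = 0.1863
Accumulation ratio R = 1 / (1 − e^(−kτ)) = 1 / (1 − 0.1863) = 1.229

1.229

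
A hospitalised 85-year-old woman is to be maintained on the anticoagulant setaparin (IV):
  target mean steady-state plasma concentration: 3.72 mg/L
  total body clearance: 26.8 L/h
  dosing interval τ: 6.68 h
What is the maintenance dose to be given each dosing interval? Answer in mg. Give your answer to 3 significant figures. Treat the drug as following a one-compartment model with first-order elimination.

At steady state, Dose/τ = Css × CL.
Dose = Css × CL × τ = 3.72 × 26.80 × 6.68 = 666.0 mg

666 mg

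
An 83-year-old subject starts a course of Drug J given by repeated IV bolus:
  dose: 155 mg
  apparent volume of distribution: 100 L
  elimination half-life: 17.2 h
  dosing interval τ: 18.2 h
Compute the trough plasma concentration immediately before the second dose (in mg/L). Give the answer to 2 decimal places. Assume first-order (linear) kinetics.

0.74 mg/L

C₀ per dose = Dose / Vd = 155 / 100 = 1.550 mg/L
k = ln2 / t½ = 0.693147 / 17.2 = 0.04030 h⁻¹
Fraction remaining after one interval: r = e^(−kτ) = e^(−0.04030 × 18.2) = 0.4802
Before dose 2, 1 dose has been given (aged 1τ).
C_trough = C₀ × r = 1.550 × 0.4802 = 0.7443 mg/L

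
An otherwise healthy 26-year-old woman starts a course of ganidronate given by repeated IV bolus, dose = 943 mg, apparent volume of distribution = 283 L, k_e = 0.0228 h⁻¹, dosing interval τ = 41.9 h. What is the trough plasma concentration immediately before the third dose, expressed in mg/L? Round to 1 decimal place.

C₀ per dose = Dose / Vd = 943 / 283 = 3.332 mg/L
Fraction remaining after one interval: r = e^(−kτ) = e^(−0.02280 × 41.9) = 0.3847
Before dose 3, 2 doses have been given (aged 1τ, 2τ).
C_trough = C₀ × (r + r²) = 3.332 × (0.3847 + 0.1480) = 1.775 mg/L

1.8 mg/L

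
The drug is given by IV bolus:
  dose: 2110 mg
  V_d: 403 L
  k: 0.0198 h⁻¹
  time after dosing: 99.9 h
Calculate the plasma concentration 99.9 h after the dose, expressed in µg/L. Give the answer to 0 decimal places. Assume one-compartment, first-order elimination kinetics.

724 µg/L

C₀ = Dose / Vd = 2110 / 403 = 5.236 mg/L
C = C₀ · e^(−k·t) = 5.236 × e^(−0.01980 × 99.9)
  = 5.236 × 0.1383 = 0.7241 mg/L
Convert: 0.7241 mg/L × 1000 = 724.1 µg/L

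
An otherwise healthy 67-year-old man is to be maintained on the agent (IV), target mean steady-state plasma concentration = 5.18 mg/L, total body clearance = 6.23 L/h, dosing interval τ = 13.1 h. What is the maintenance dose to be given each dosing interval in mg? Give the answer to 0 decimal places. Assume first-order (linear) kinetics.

At steady state, Dose/τ = Css × CL.
Dose = Css × CL × τ = 5.18 × 6.230 × 13.1 = 422.8 mg

423 mg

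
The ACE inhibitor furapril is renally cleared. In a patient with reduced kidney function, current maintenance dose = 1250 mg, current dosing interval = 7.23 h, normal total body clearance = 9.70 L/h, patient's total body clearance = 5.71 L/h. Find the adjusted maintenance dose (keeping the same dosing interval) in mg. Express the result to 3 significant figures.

736 mg

To keep the same average steady-state level, dosing rate must scale with clearance.
CL ratio = 5.71 / 9.70 = 0.5887
New dose (same interval) = 1250 × 0.5887 = 735.9 mg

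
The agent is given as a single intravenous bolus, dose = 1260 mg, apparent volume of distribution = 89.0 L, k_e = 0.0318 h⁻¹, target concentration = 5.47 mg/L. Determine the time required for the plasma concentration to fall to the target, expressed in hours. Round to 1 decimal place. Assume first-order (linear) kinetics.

29.9 h

C₀ = Dose / Vd = 1260 / 89.0 = 14.16 mg/L
t = ln(C₀ / C) / k = ln(14.16 / 5.47) / 0.03180
  = ln(2.589) / 0.03180 = 0.9513 / 0.03180 = 29.92 h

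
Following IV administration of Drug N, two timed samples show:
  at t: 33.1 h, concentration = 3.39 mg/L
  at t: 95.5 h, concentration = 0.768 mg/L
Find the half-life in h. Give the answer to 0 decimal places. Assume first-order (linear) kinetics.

29 h

k = ln(C₁/C₂) / (t₂ − t₁) = ln(3.39/0.768) / (95.5 − 33.1)
  = 1.485 / 62.40 = 0.02380 h⁻¹
t½ = ln2 / k = 0.693147 / 0.02380 = 29.12 h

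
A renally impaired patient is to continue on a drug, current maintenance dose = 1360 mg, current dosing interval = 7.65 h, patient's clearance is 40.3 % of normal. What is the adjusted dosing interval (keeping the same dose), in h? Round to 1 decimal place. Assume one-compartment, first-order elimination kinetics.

19.0 h

To keep the same average steady-state level, dosing rate must scale with clearance.
CL ratio = 40.3 / 100 = 0.4030
New interval (same dose) = 7.65 / 0.4030 = 18.98 h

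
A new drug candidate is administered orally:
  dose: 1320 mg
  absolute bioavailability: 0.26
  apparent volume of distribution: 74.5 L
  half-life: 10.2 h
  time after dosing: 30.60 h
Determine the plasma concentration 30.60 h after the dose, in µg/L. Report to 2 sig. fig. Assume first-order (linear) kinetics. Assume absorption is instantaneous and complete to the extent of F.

Amount reaching circulation = F × Dose = 0.26 × 1320 = 343.2 mg
C₀ = F·Dose / Vd = 343.2 / 74.5 = 4.607 mg/L
k = ln2 / t½ = 0.693147 / 10.2 = 0.06796 h⁻¹
t / t½ = 30.60 / 10.2 = 3 half-lives
C = C₀ × (1/2)^3 = 4.607 × 0.1250 = 0.5759 mg/L
Convert: 0.5759 mg/L × 1000 = 575.9 µg/L

580 µg/L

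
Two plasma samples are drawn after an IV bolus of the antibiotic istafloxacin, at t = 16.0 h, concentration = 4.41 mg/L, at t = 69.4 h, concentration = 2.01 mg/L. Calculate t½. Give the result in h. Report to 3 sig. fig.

47.1 h

k = ln(C₁/C₂) / (t₂ − t₁) = ln(4.41/2.01) / (69.4 − 16.0)
  = 0.7857 / 53.40 = 0.01471 h⁻¹
t½ = ln2 / k = 0.693147 / 0.01471 = 47.12 h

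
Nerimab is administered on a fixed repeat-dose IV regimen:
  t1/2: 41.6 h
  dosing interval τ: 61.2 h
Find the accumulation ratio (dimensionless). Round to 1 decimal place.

1.6

k = ln2 / t½ = 0.693147 / 41.6 = 0.01666 h⁻¹
e^(−kτ) = e^(−0.01666 × 61.2) = 0.3607
Accumulation ratio R = 1 / (1 − e^(−kτ)) = 1 / (1 − 0.3607) = 1.564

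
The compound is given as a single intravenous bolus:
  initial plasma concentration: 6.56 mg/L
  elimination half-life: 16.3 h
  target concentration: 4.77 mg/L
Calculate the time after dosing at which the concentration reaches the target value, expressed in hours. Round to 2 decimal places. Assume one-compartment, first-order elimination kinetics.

k = ln2 / t½ = 0.693147 / 16.3 = 0.04252 h⁻¹
t = ln(C₀ / C) / k = ln(6.560 / 4.77) / 0.04252
  = ln(1.375) / 0.04252 = 0.3185 / 0.04252 = 7.491 h

7.49 h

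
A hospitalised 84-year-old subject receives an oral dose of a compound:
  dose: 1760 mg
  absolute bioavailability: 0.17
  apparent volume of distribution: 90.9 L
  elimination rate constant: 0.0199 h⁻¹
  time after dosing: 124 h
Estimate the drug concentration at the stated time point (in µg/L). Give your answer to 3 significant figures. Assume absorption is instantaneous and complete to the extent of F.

Amount reaching circulation = F × Dose = 0.17 × 1760 = 299.2 mg
C₀ = F·Dose / Vd = 299.2 / 90.9 = 3.292 mg/L
C = C₀ · e^(−k·t) = 3.292 × e^(−0.01990 × 124)
  = 3.292 × 0.08479 = 0.2791 mg/L
Convert: 0.2791 mg/L × 1000 = 279.1 µg/L

279 µg/L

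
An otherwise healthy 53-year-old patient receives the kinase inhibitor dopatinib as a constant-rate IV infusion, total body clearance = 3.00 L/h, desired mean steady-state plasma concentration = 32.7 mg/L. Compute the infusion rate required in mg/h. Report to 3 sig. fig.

At steady state, infusion rate R₀ = Css × CL = 32.7 × 3.000 = 98.10 mg/h

98.1 mg/h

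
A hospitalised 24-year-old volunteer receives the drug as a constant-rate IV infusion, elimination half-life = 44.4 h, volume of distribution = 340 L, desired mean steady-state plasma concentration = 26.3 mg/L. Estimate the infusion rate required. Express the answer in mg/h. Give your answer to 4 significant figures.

k = ln2 / t½ = 0.693147 / 44.4 = 0.01561 h⁻¹
CL = k × Vd = 0.01561 × 340 = 5.307 L/h
At steady state, infusion rate R₀ = Css × CL = 26.3 × 5.307 = 139.6 mg/h

139.6 mg/h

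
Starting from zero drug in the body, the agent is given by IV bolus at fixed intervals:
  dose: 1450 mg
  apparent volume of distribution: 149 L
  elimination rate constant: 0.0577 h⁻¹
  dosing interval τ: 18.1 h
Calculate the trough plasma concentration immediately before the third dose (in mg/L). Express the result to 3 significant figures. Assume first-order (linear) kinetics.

C₀ per dose = Dose / Vd = 1450 / 149 = 9.732 mg/L
Fraction remaining after one interval: r = e^(−kτ) = e^(−0.05770 × 18.1) = 0.3519
Before dose 3, 2 doses have been given (aged 1τ, 2τ).
C_trough = C₀ × (r + r²) = 9.732 × (0.3519 + 0.1238) = 4.630 mg/L

4.63 mg/L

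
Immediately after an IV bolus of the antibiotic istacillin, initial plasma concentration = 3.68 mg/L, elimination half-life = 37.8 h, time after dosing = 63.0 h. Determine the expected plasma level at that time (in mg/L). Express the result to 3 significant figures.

k = ln2 / t½ = 0.693147 / 37.8 = 0.01834 h⁻¹
C = C₀ · e^(−k·t) = 3.680 × e^(−0.01834 × 63.0)
  = 3.680 × 0.3149 = 1.159 mg/L

1.16 mg/L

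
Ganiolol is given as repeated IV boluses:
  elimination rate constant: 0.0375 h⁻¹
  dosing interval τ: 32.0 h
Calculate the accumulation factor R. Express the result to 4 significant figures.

1.431

e^(−kτ) = e^(−0.03750 × 32.0) = 0.3012
Accumulation ratio R = 1 / (1 − e^(−kτ)) = 1 / (1 − 0.3012) = 1.431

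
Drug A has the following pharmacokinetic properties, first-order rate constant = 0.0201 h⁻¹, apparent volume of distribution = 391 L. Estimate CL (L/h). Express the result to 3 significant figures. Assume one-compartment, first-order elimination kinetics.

CL = k × Vd = 0.0201 × 391 = 7.859 L/h

7.86 L/h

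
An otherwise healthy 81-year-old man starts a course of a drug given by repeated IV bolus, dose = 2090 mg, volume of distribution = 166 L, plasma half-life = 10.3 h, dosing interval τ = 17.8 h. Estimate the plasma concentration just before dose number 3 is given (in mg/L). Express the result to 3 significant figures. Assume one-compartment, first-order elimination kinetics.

4.95 mg/L

C₀ per dose = Dose / Vd = 2090 / 166 = 12.59 mg/L
k = ln2 / t½ = 0.693147 / 10.3 = 0.06730 h⁻¹
Fraction remaining after one interval: r = e^(−kτ) = e^(−0.06730 × 17.8) = 0.3018
Before dose 3, 2 doses have been given (aged 1τ, 2τ).
C_trough = C₀ × (r + r²) = 12.59 × (0.3018 + 0.09108) = 4.946 mg/L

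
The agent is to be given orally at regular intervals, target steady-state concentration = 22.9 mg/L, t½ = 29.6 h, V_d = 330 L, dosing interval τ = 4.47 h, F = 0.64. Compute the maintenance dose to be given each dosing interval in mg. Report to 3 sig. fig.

1240 mg

k = ln2 / t½ = 0.693147 / 29.6 = 0.02342 h⁻¹
CL = k × Vd = 0.02342 × 330 = 7.729 L/h
At steady state, F × (Dose/τ) = Css × CL.
Dose = Css × CL × τ / F = 22.9 × 7.729 × 4.47 / 0.64 = 1236 mg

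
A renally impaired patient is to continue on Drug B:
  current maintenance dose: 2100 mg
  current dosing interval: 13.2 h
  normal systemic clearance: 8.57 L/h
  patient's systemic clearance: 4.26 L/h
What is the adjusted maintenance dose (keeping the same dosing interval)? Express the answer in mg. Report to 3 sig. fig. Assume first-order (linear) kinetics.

To keep the same average steady-state level, dosing rate must scale with clearance.
CL ratio = 4.26 / 8.57 = 0.4971
New dose (same interval) = 2100 × 0.4971 = 1044 mg

1040 mg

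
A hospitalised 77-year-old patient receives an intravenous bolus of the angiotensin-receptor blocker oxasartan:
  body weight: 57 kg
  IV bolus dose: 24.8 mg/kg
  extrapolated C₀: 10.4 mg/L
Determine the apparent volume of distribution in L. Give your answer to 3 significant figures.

Dose = 24.8 × 57 = 1414 mg
Vd = Dose / C₀ = 1414 / 10.4 = 136.0 L

136 L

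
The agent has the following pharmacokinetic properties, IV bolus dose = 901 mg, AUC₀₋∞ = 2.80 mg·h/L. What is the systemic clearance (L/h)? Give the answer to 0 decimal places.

CL = Dose / AUC = 901 / 2.80 = 321.8 L/h

322 L/h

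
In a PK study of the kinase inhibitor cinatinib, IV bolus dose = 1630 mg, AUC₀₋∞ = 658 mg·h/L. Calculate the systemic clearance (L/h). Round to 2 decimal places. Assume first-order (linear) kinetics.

CL = Dose / AUC = 1630 / 658 = 2.477 L/h

2.48 L/h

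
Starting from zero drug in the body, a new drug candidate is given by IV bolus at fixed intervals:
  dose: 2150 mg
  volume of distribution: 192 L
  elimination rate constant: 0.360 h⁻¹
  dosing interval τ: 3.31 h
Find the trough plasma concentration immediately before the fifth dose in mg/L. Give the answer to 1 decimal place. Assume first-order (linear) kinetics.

4.8 mg/L

C₀ per dose = Dose / Vd = 2150 / 192 = 11.20 mg/L
Fraction remaining after one interval: r = e^(−kτ) = e^(−0.3600 × 3.31) = 0.3037
Before dose 5, 4 doses have been given (aged 1τ, 2τ, 3τ, 4τ).
C_trough = C₀ × (r + r² + … + r^4) = C₀ × r(1−r^4)/(1−r)
        = 11.20 × 0.3037 × (1 − 0.008507) / (1 − 0.3037) = 4.843 mg/L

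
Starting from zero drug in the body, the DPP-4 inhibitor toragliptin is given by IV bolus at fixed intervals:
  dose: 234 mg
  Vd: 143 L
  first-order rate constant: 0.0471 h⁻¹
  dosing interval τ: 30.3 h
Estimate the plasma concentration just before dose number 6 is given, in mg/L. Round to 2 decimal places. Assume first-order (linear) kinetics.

C₀ per dose = Dose / Vd = 234 / 143 = 1.636 mg/L
Fraction remaining after one interval: r = e^(−kτ) = e^(−0.04710 × 30.3) = 0.2400
Before dose 6, 5 doses have been given (aged 1τ, 2τ, 3τ, 4τ, 5τ).
C_trough = C₀ × (r + r² + … + r^5) = C₀ × r(1−r^5)/(1−r)
        = 1.636 × 0.2400 × (1 − 0.0007963) / (1 − 0.2400) = 0.5162 mg/L

0.52 mg/L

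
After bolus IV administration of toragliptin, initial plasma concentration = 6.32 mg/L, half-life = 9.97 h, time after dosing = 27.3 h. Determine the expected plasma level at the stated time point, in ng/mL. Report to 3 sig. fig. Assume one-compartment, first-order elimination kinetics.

947 ng/mL

k = ln2 / t½ = 0.693147 / 9.97 = 0.06952 h⁻¹
C = C₀ · e^(−k·t) = 6.320 × e^(−0.06952 × 27.3)
  = 6.320 × 0.1499 = 0.9474 mg/L
Convert: 0.9474 mg/L × 1000 = 947.4 ng/mL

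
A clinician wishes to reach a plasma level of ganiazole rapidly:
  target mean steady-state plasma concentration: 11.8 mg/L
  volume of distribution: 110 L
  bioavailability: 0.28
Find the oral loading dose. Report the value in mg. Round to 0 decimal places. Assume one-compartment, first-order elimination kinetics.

4636 mg

LD = Css × Vd / F = 11.8 × 110 / 0.28 = 4636 mg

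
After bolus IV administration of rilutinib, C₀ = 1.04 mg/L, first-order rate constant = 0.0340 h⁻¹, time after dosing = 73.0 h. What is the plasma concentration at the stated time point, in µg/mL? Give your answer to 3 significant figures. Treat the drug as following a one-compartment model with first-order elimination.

C = C₀ · e^(−k·t) = 1.040 × e^(−0.03400 × 73.0)
  = 1.040 × 0.08358 = 0.08692 mg/L
(0.08692 mg/L = 0.08692 µg/mL)

0.0869 µg/mL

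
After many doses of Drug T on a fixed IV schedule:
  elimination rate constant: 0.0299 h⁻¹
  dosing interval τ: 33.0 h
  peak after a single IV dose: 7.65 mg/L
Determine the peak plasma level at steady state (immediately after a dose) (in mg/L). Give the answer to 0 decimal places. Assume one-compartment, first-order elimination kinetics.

e^(−kτ) = e^(−0.02990 × 33.0) = 0.3728
Accumulation ratio R = 1 / (1 − e^(−kτ)) = 1 / (1 − 0.3728) = 1.594
Steady-state peak = C₀ × R = 7.65 × 1.594 = 12.19 mg/L

12 mg/L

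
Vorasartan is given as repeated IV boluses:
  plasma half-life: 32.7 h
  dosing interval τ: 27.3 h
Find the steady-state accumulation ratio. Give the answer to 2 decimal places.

k = ln2 / t½ = 0.693147 / 32.7 = 0.02120 h⁻¹
e^(−kτ) = e^(−0.02120 × 27.3) = 0.5606
Accumulation ratio R = 1 / (1 − e^(−kτ)) = 1 / (1 − 0.5606) = 2.276

2.28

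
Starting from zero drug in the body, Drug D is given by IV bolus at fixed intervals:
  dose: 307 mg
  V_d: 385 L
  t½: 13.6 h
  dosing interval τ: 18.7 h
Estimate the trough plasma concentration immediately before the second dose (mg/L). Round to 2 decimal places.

0.31 mg/L

C₀ per dose = Dose / Vd = 307 / 385 = 0.7974 mg/L
k = ln2 / t½ = 0.693147 / 13.6 = 0.05097 h⁻¹
Fraction remaining after one interval: r = e^(−kτ) = e^(−0.05097 × 18.7) = 0.3855
Before dose 2, 1 dose has been given (aged 1τ).
C_trough = C₀ × r = 0.7974 × 0.3855 = 0.3074 mg/L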